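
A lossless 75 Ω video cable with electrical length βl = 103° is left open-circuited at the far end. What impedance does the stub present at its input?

tan(βl) = -4.33
For an open-circuited stub, Z_in = −jZ_0·cot(βl) = −jZ_0/tan(βl)

Z_in ≈ +j17.3 Ω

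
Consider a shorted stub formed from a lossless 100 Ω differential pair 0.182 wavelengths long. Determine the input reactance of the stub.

βl = 2π × 0.182 = 65.5°
tan(βl) = 2.2
For a shorted stub, Z_in = jZ_0·tan(βl)

X_in ≈ 220 Ω (inductive)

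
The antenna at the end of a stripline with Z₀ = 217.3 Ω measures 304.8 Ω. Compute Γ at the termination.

Γ = 0.168

Γ = (Z_L − Z_0)/(Z_L + Z_0) = (304.8 − 217.3)/(304.8 + 217.3) = 87.5/522.1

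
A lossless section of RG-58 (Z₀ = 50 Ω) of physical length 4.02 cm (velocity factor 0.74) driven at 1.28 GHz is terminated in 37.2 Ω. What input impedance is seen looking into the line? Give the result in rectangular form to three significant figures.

λ = v/f = 0.74·c / 1.28 GHz = 0.173 m
βl = 2π·l/λ = 2π × 0.232 = 83.4°
tan(βl) = tan(83.4°) = 8.7
Z_in = Z_0·(Z_L + jZ_0·tanβl)/(Z_0 + jZ_L·tanβl)
     = 50·(37.2 + j435)/(50 + j324)

Z_in ≈ 66.5 + j4.53 Ω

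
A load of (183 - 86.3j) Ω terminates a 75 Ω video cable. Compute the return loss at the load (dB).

Γ = (108 − j86.3)/(258 − j86.3), |Γ| = 0.508
RL = −20·log₁₀|Γ| = −20·log₁₀(0.508)

RL ≈ 5.88 dB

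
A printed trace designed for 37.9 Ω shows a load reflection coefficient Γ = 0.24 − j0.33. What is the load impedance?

Z_L = Z_0·(1 + Γ)/(1 − Γ) = 37.9·(1.24 − j0.33)/(0.76 + j0.33)

Z_L ≈ 46 − j36.4 Ω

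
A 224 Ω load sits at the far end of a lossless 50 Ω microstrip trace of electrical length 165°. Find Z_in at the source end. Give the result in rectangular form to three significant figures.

Z_in ≈ 98.4 + j105 Ω

tan(βl) = tan(165°) = -0.268
Z_in = Z_0·(Z_L + jZ_0·tanβl)/(Z_0 + jZ_L·tanβl)
     = 50·(224 − j13.4)/(50 − j60)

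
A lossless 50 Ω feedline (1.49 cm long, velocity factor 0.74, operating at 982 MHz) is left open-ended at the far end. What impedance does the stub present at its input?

Z_in ≈ −j114 Ω

λ = v/f = 0.74·c / 982 MHz = 0.226 m
βl = 2π·l/λ = 2π × 0.0659 = 23.7°
tan(βl) = 0.44
For an open-ended stub, Z_in = −jZ_0·cot(βl) = −jZ_0/tan(βl)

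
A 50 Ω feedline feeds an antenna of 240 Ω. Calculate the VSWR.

VSWR ≈ 4.8

Γ = (240 − 50)/(240 + 50) = 0.655
VSWR = (1 + 0.655)/(1 − 0.655)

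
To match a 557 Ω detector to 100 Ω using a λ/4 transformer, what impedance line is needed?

Z_qwt ≈ 236 Ω

Z_qwt = √(Z_0·R_L) = √(100 × 557) = √55700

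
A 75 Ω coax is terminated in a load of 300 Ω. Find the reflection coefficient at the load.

Γ = 0.6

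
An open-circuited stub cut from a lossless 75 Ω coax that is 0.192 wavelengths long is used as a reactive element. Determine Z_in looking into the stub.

Z_in ≈ −j28.6 Ω

βl = 2π × 0.192 = 69.1°
tan(βl) = 2.62
For an open-circuited stub, Z_in = −jZ_0·cot(βl) = −jZ_0/tan(βl)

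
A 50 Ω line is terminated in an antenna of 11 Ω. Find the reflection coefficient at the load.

Γ = -0.639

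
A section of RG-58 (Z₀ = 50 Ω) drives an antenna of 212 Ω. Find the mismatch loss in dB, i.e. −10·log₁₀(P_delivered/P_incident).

Γ = (212 − 50)/(212 + 50) = 0.618
|Γ|² = 0.382, so P_del/P_inc = 1 − |Γ|² = 0.618
ML = −10·log₁₀(1 − |Γ|²)

mismatch loss ≈ 2.09 dB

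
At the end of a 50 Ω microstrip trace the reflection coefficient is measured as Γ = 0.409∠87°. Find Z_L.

Z_L = Z_0·(1 + Γ)/(1 − Γ) = 50·(1.02 + j0.408)/(0.979 − j0.408)

Z_L ≈ 37 + j36.3 Ω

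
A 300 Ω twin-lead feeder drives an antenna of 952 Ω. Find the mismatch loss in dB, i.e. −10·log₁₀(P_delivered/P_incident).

Γ = (952 − 300)/(952 + 300) = 0.521
|Γ|² = 0.271, so P_del/P_inc = 1 − |Γ|² = 0.729
ML = −10·log₁₀(1 − |Γ|²)

mismatch loss ≈ 1.37 dB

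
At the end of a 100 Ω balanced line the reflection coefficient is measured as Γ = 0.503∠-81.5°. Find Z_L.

Z_L ≈ 67.6 − j90.1 Ω

Z_L = Z_0·(1 + Γ)/(1 − Γ) = 100·(1.07 − j0.497)/(0.926 + j0.497)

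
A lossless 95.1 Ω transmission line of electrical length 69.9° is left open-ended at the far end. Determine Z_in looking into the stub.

Z_in ≈ −j34.8 Ω

tan(βl) = 2.73
For an open-ended stub, Z_in = −jZ_0·cot(βl) = −jZ_0/tan(βl)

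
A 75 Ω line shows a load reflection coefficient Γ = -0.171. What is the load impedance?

Z_L ≈ 53.1 Ω

Z_L = Z_0·(1 + Γ)/(1 − Γ) = 75·(0.829)/(1.17)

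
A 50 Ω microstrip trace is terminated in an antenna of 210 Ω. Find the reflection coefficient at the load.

Γ = (Z_L − Z_0)/(Z_L + Z_0) = (210 − 50)/(210 + 50) = 160/260

Γ = 0.615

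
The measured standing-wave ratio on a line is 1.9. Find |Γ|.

|Γ| = (S − 1)/(S + 1) = (1.9 − 1)/(1.9 + 1) = 0.9/2.9

|Γ| ≈ 0.31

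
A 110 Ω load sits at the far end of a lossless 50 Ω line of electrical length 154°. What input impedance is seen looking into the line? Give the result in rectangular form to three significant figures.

tan(βl) = tan(154°) = -0.488
Z_in = Z_0·(Z_L + jZ_0·tanβl)/(Z_0 + jZ_L·tanβl)
     = 50·(110 − j24.4)/(50 − j53.7)

Z_in ≈ 63.3 + j43.5 Ω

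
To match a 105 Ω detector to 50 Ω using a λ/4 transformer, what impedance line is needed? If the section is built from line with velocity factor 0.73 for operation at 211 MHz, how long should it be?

Z_qwt ≈ 72.5 Ω; length ≈ 25.9 cm

Z_qwt = √(Z_0·R_L) = √(50 × 105) = √5250
λ = 0.73·c/f = 1.04 m, so l = λ/4 = 0.259 m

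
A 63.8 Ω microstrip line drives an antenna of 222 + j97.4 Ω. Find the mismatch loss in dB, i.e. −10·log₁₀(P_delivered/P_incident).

Γ = (158.2 + j97.4)/(285.8 + j97.4), |Γ| = 0.615
|Γ|² = 0.379, so P_del/P_inc = 1 − |Γ|² = 0.621
ML = −10·log₁₀(1 − |Γ|²)

mismatch loss ≈ 2.07 dB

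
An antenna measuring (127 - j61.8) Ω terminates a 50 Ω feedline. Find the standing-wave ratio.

Γ = (Z_L − Z_0)/(Z_L + Z_0) = (77 − j61.8)/(177 − j61.8)
|Γ| = 98.7/187 = 0.527
VSWR = (1 + |Γ|)/(1 − |Γ|) = 1.53/0.473

VSWR ≈ 3.23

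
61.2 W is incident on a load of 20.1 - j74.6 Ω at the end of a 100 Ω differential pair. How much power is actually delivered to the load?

|Γ| = |(-79.9 − j74.6)/(120.1 − j74.6)| = 0.773
|Γ|² = 0.598
P_refl = |Γ|²·P_inc = 36.6 W, P_del = (1 − |Γ|²)·P_inc = 24.6 W

P_delivered ≈ 24.6 W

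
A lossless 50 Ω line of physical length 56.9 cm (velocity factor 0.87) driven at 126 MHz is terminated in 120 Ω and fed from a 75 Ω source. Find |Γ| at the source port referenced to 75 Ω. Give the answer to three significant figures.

λ = v/f = 0.87·c / 126 MHz = 2.07 m
βl = 2π·l/λ = 2π × 0.275 = 98.9°
tan(βl) = -6.39
Z_in = Z_0·(Z_L + jZ_0·tanβl)/(Z_0 + jZ_L·tanβl) = 21.3 + j6.43 Ω
Γ_s = (Z_in − Z_s)/(Z_in + Z_s) = (-53.7 + j6.43)/(96.3 + j6.43), |Γ_s| = 0.561

|Γ| ≈ 0.561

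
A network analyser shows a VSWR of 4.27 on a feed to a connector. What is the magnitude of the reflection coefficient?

|Γ| ≈ 0.62

|Γ| = (S − 1)/(S + 1) = (4.27 − 1)/(4.27 + 1) = 3.27/5.27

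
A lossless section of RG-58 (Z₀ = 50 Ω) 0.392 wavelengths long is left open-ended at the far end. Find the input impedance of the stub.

βl = 2π × 0.392 = 141°
tan(βl) = -0.806
For an open-ended stub, Z_in = −jZ_0·cot(βl) = −jZ_0/tan(βl)

Z_in ≈ +j62 Ω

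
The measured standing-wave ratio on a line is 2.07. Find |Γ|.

|Γ| = (S − 1)/(S + 1) = (2.07 − 1)/(2.07 + 1) = 1.07/3.07

|Γ| ≈ 0.349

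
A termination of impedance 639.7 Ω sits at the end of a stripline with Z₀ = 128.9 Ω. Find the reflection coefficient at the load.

Γ = 0.665

Γ = (Z_L − Z_0)/(Z_L + Z_0) = (639.7 − 128.9)/(639.7 + 128.9) = 510.8/768.6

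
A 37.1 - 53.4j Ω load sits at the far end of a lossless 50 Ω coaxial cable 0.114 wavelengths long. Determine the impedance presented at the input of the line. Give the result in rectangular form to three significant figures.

βl = 2π × 0.114 = 41°
tan(βl) = tan(41°) = 0.871
Z_in = Z_0·(Z_L + jZ_0·tanβl)/(Z_0 + jZ_L·tanβl)
     = 50·(37.1 − j9.87)/(96.5 + j32.3)

Z_in ≈ 15.7 − j10.4 Ω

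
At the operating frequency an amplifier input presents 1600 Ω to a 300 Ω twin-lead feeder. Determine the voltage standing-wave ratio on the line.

Γ = (1600 − 300)/(1600 + 300) = 0.684
VSWR = (1 + 0.684)/(1 − 0.684)

VSWR ≈ 5.33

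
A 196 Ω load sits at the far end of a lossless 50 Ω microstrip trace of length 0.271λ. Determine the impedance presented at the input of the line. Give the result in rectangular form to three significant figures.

Z_in ≈ 13 + j6.2 Ω

βl = 2π × 0.271 = 97.6°
tan(βl) = tan(97.6°) = -7.53
Z_in = Z_0·(Z_L + jZ_0·tanβl)/(Z_0 + jZ_L·tanβl)
     = 50·(196 − j377)/(50 − j1480)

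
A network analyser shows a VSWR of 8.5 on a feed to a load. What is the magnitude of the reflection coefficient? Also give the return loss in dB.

|Γ| = (S − 1)/(S + 1) = (8.5 − 1)/(8.5 + 1) = 7.5/9.5
RL = −20·log₁₀|Γ| = −20·log₁₀(0.789)

|Γ| ≈ 0.789; return loss ≈ 2.05 dB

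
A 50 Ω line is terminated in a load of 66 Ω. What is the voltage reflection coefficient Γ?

Γ = (Z_L − Z_0)/(Z_L + Z_0) = (66 − 50)/(66 + 50) = 16/116

Γ = 0.138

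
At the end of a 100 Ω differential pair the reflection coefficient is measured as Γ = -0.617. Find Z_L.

Z_L ≈ 23.7 Ω

Z_L = Z_0·(1 + Γ)/(1 − Γ) = 100·(0.383)/(1.62)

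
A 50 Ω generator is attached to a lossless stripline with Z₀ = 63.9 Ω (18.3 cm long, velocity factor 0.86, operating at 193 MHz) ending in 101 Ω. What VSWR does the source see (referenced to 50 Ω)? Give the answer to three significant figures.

VSWR ≈ 1.63

λ = v/f = 0.86·c / 193 MHz = 1.34 m
βl = 2π·l/λ = 2π × 0.137 = 49.3°
tan(βl) = 1.16
Z_in = Z_0·(Z_L + jZ_0·tanβl)/(Z_0 + jZ_L·tanβl) = 54.3 − j25.4 Ω
Γ_s = (Z_in − Z_s)/(Z_in + Z_s) = (4.28 − j25.4)/(104 − j25.4), |Γ_s| = 0.24
VSWR = (1 + |Γ_s|)/(1 − |Γ_s|)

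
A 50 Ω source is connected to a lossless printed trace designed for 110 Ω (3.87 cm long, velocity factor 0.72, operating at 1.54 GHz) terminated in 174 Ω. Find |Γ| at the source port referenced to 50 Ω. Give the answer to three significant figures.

|Γ| ≈ 0.192

λ = v/f = 0.72·c / 1.54 GHz = 0.14 m
βl = 2π·l/λ = 2π × 0.276 = 99.3°
tan(βl) = -6.09
Z_in = Z_0·(Z_L + jZ_0·tanβl)/(Z_0 + jZ_L·tanβl) = 70.7 + j10.7 Ω
Γ_s = (Z_in − Z_s)/(Z_in + Z_s) = (20.7 + j10.7)/(121 + j10.7), |Γ_s| = 0.192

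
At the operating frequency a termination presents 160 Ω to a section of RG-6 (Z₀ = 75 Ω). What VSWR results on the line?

For a purely resistive load, VSWR = R_L/Z_0 or Z_0/R_L (whichever > 1) = 160/75

VSWR ≈ 2.13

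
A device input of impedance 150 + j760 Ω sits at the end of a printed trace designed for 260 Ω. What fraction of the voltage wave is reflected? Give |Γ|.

|Γ| ≈ 0.889

Γ = (Z_L − Z_0)/(Z_L + Z_0) = (-110 + j760)/(410 + j760)
|Γ| = 768/864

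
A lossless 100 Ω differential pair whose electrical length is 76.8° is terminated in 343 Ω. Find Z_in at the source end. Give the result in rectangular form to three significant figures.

Z_in ≈ 30.6 − j21.4 Ω

tan(βl) = tan(76.8°) = 4.26
Z_in = Z_0·(Z_L + jZ_0·tanβl)/(Z_0 + jZ_L·tanβl)
     = 100·(343 + j426)/(100 + j1460)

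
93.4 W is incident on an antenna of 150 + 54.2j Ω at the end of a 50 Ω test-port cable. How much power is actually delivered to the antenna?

|Γ| = |(100 + j54.2)/(200 + j54.2)| = 0.549
|Γ|² = 0.301
P_refl = |Γ|²·P_inc = 28.1 W, P_del = (1 − |Γ|²)·P_inc = 65.3 W

P_delivered ≈ 65.3 W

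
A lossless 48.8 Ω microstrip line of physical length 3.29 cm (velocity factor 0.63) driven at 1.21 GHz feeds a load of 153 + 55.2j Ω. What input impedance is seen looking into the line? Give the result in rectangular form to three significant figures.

Z_in ≈ 15.4 − j16.6 Ω

λ = v/f = 0.63·c / 1.21 GHz = 0.156 m
βl = 2π·l/λ = 2π × 0.211 = 75.8°
tan(βl) = tan(75.8°) = 3.96
Z_in = Z_0·(Z_L + jZ_0·tanβl)/(Z_0 + jZ_L·tanβl)
     = 48.8·(153 + j248)/(-170 + j606)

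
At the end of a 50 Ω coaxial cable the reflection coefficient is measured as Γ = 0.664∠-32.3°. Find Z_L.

Z_L = Z_0·(1 + Γ)/(1 − Γ) = 50·(1.56 − j0.355)/(0.439 + j0.355)

Z_L ≈ 87.8 − j111 Ω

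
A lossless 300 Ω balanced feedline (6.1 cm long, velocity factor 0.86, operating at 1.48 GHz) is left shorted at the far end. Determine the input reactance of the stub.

λ = v/f = 0.86·c / 1.48 GHz = 0.174 m
βl = 2π·l/λ = 2π × 0.35 = 126°
tan(βl) = -1.38
For a shorted stub, Z_in = jZ_0·tan(βl)

X_in ≈ -413 Ω (capacitive)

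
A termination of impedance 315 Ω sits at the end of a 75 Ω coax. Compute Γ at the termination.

Γ = 0.615

Γ = (Z_L − Z_0)/(Z_L + Z_0) = (315 − 75)/(315 + 75) = 240/390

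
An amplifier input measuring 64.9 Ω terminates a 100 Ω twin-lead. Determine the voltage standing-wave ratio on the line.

VSWR ≈ 1.54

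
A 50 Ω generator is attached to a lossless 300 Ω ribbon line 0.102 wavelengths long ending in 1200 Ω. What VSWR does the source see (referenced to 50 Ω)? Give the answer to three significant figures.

VSWR ≈ 16.2

βl = 2π × 0.102 = 36.7°
tan(βl) = 0.746
Z_in = Z_0·(Z_L + jZ_0·tanβl)/(Z_0 + jZ_L·tanβl) = 189 − j339 Ω
Γ_s = (Z_in − Z_s)/(Z_in + Z_s) = (139 − j339)/(239 − j339), |Γ_s| = 0.883
VSWR = (1 + |Γ_s|)/(1 − |Γ_s|)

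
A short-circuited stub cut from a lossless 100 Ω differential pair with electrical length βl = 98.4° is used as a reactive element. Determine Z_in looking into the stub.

Z_in ≈ −j677 Ω

tan(βl) = -6.77
For a short-circuited stub, Z_in = jZ_0·tan(βl)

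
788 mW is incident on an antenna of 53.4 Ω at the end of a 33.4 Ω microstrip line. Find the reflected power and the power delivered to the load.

P_reflected ≈ 41.8 mW; P_delivered ≈ 746 mW

Γ = (53.4 − 33.4)/(53.4 + 33.4) = 0.23
|Γ|² = 0.0531
P_refl = |Γ|²·P_inc = 41.8 mW, P_del = (1 − |Γ|²)·P_inc = 746 mW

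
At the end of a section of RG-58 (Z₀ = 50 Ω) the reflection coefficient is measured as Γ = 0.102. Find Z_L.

Z_L ≈ 61.4 Ω

Z_L = Z_0·(1 + Γ)/(1 − Γ) = 50·(1.1)/(0.898)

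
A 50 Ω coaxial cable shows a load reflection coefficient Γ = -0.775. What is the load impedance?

Z_L = Z_0·(1 + Γ)/(1 − Γ) = 50·(0.225)/(1.77)

Z_L ≈ 6.34 Ω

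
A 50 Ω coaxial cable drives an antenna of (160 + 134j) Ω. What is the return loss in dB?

RL ≈ 3.15 dB

Γ = (110 + j134)/(210 + j134), |Γ| = 0.696
RL = −20·log₁₀|Γ| = −20·log₁₀(0.696)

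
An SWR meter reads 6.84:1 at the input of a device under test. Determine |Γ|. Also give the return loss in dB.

|Γ| = (S − 1)/(S + 1) = (6.84 − 1)/(6.84 + 1) = 5.84/7.84
RL = −20·log₁₀|Γ| = −20·log₁₀(0.745)

|Γ| ≈ 0.745; return loss ≈ 2.56 dB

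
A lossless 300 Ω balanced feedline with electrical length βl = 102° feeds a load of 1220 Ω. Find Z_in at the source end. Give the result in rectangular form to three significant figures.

tan(βl) = tan(102°) = -4.7
Z_in = Z_0·(Z_L + jZ_0·tanβl)/(Z_0 + jZ_L·tanβl)
     = 300·(1220 − j1410)/(300 − j5740)

Z_in ≈ 76.9 + j59.7 Ω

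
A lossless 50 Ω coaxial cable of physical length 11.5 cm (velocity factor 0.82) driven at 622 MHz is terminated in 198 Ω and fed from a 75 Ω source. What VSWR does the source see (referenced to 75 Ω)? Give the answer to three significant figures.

VSWR ≈ 5.74

λ = v/f = 0.82·c / 622 MHz = 0.395 m
βl = 2π·l/λ = 2π × 0.291 = 105°
tan(βl) = -3.82
Z_in = Z_0·(Z_L + jZ_0·tanβl)/(Z_0 + jZ_L·tanβl) = 13.4 + j12.2 Ω
Γ_s = (Z_in − Z_s)/(Z_in + Z_s) = (-61.6 + j12.2)/(88.4 + j12.2), |Γ_s| = 0.703
VSWR = (1 + |Γ_s|)/(1 − |Γ_s|)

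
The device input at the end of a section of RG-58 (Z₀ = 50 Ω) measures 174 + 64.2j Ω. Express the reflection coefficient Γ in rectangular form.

Γ ≈ 0.587 + j0.118

Γ = (Z_L − Z_0)/(Z_L + Z_0) = (124 + j64.2)/(224 + j64.2)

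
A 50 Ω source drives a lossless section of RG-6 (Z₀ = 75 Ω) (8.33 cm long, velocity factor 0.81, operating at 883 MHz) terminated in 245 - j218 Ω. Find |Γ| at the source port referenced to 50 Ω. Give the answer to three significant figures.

λ = v/f = 0.81·c / 883 MHz = 0.275 m
βl = 2π·l/λ = 2π × 0.303 = 109°
tan(βl) = -2.91
Z_in = Z_0·(Z_L + jZ_0·tanβl)/(Z_0 + jZ_L·tanβl) = 15.9 + j38.2 Ω
Γ_s = (Z_in − Z_s)/(Z_in + Z_s) = (-34.1 + j38.2)/(65.9 + j38.2), |Γ_s| = 0.673

|Γ| ≈ 0.673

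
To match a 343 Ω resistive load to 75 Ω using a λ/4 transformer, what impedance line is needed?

Z_qwt ≈ 160 Ω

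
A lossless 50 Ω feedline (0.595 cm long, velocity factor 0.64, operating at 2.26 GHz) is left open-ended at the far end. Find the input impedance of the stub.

λ = v/f = 0.64·c / 2.26 GHz = 0.085 m
βl = 2π·l/λ = 2π × 0.07 = 25.2°
tan(βl) = 0.471
For an open-ended stub, Z_in = −jZ_0·cot(βl) = −jZ_0/tan(βl)

Z_in ≈ −j106 Ω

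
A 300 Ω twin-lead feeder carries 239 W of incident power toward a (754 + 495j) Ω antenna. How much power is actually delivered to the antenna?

P_delivered ≈ 159 W

|Γ| = |(454 + j495)/(1054 + j495)| = 0.577
|Γ|² = 0.333
P_refl = |Γ|²·P_inc = 79.5 W, P_del = (1 − |Γ|²)·P_inc = 159 W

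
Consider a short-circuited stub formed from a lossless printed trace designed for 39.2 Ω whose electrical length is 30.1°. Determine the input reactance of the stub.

tan(βl) = 0.58
For a short-circuited stub, Z_in = jZ_0·tan(βl)

X_in ≈ 22.7 Ω (inductive)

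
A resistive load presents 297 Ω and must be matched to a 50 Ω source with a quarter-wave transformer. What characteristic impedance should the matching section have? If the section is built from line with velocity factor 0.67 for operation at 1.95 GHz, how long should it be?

Z_qwt ≈ 122 Ω; length ≈ 2.58 cm

Z_qwt = √(Z_0·R_L) = √(50 × 297) = √14850
λ = 0.67·c/f = 0.103 m, so l = λ/4 = 0.0258 m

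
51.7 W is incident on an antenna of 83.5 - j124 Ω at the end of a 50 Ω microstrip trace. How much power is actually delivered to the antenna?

|Γ| = |(33.5 − j124)/(133.5 − j124)| = 0.705
|Γ|² = 0.497
P_refl = |Γ|²·P_inc = 25.7 W, P_del = (1 − |Γ|²)·P_inc = 26 W

P_delivered ≈ 26 W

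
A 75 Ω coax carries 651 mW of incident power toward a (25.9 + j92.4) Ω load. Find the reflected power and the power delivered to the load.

P_reflected ≈ 381 mW; P_delivered ≈ 270 mW

|Γ| = |(-49.1 + j92.4)/(100.9 + j92.4)| = 0.765
|Γ|² = 0.585
P_refl = |Γ|²·P_inc = 381 mW, P_del = (1 − |Γ|²)·P_inc = 270 mW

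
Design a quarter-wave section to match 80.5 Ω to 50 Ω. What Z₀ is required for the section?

Z_qwt = √(Z_0·R_L) = √(50 × 80.5) = √4025

Z_qwt ≈ 63.4 Ω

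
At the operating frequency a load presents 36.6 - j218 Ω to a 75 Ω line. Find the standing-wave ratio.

VSWR ≈ 19.8

Γ = (Z_L − Z_0)/(Z_L + Z_0) = (-38.4 − j218)/(111.6 − j218)
|Γ| = 221/245 = 0.904
VSWR = (1 + |Γ|)/(1 − |Γ|) = 1.9/0.0962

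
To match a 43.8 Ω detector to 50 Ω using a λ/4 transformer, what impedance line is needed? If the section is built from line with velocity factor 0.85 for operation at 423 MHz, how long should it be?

Z_qwt ≈ 46.8 Ω; length ≈ 15.1 cm

Z_qwt = √(Z_0·R_L) = √(50 × 43.8) = √2190
λ = 0.85·c/f = 0.603 m, so l = λ/4 = 0.151 m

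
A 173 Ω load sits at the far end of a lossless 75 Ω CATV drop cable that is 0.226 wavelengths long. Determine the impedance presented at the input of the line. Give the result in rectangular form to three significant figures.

βl = 2π × 0.226 = 81.4°
tan(βl) = tan(81.4°) = 6.58
Z_in = Z_0·(Z_L + jZ_0·tanβl)/(Z_0 + jZ_L·tanβl)
     = 75·(173 + j494)/(75 + j1140)

Z_in ≈ 33.1 − j9.21 Ω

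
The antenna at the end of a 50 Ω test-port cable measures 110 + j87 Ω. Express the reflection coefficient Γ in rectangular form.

Γ = (Z_L − Z_0)/(Z_L + Z_0) = (60 + j87)/(160 + j87)

Γ ≈ 0.518 + j0.262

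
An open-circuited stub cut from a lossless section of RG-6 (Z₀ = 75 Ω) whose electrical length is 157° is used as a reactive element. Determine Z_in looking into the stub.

Z_in ≈ +j177 Ω

tan(βl) = -0.424
For an open-circuited stub, Z_in = −jZ_0·cot(βl) = −jZ_0/tan(βl)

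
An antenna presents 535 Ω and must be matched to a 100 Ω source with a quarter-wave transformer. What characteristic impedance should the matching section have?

Z_qwt = √(Z_0·R_L) = √(100 × 535) = √53500

Z_qwt ≈ 231 Ω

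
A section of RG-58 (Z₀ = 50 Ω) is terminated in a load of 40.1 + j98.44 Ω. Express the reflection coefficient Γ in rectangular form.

Γ ≈ 0.494 + j0.553

Γ = (Z_L − Z_0)/(Z_L + Z_0) = (-9.9 + j98.44)/(90.1 + j98.44)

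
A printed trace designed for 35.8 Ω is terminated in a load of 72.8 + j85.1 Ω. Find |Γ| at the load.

|Γ| ≈ 0.673

Γ = (Z_L − Z_0)/(Z_L + Z_0) = (37 + j85.1)/(108.6 + j85.1)
|Γ| = 92.8/138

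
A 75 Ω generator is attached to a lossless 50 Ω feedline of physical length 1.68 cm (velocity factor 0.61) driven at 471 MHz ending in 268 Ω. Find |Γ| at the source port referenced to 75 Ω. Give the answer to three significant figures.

λ = v/f = 0.61·c / 471 MHz = 0.389 m
βl = 2π·l/λ = 2π × 0.0432 = 15.6°
tan(βl) = 0.279
Z_in = Z_0·(Z_L + jZ_0·tanβl)/(Z_0 + jZ_L·tanβl) = 89.4 − j120 Ω
Γ_s = (Z_in − Z_s)/(Z_in + Z_s) = (14.4 − j120)/(164 − j120), |Γ_s| = 0.592

|Γ| ≈ 0.592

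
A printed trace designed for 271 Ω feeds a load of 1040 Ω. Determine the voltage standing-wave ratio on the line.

VSWR ≈ 3.84

For a purely resistive load, VSWR = R_L/Z_0 or Z_0/R_L (whichever > 1) = 1040/271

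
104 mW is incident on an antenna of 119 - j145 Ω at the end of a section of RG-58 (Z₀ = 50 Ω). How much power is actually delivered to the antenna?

|Γ| = |(69 − j145)/(169 − j145)| = 0.721
|Γ|² = 0.52
P_refl = |Γ|²·P_inc = 54.1 mW, P_del = (1 − |Γ|²)·P_inc = 49.9 mW

P_delivered ≈ 49.9 mW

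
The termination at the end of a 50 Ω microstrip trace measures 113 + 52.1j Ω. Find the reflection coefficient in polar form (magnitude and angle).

Γ ≈ 0.478 ∠ 21.9°

Γ = (Z_L − Z_0)/(Z_L + Z_0) = (63 + j52.1)/(163 + j52.1)
|Γ| = 81.8/171 = 0.478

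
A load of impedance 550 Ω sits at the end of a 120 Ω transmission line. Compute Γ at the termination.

Γ = 0.642

Γ = (Z_L − Z_0)/(Z_L + Z_0) = (550 − 120)/(550 + 120) = 430/670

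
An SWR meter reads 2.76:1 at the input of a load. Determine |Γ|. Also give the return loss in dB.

|Γ| ≈ 0.468; return loss ≈ 6.59 dB

|Γ| = (S − 1)/(S + 1) = (2.76 − 1)/(2.76 + 1) = 1.76/3.76
RL = −20·log₁₀|Γ| = −20·log₁₀(0.468)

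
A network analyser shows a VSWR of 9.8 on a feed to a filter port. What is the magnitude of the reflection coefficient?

|Γ| = (S − 1)/(S + 1) = (9.8 − 1)/(9.8 + 1) = 8.8/10.8

|Γ| ≈ 0.815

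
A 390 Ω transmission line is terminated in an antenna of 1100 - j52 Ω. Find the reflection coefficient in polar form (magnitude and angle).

Γ ≈ 0.477 ∠ -2.19°

Γ = (Z_L − Z_0)/(Z_L + Z_0) = (710 − j52)/(1490 − j52)
|Γ| = 712/1490 = 0.477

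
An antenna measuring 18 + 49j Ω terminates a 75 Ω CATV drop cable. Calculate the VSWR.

VSWR ≈ 6.02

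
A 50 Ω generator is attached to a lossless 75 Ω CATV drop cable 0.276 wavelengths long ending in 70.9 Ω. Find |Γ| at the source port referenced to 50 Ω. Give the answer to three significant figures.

βl = 2π × 0.276 = 99.4°
tan(βl) = -6.07
Z_in = Z_0·(Z_L + jZ_0·tanβl)/(Z_0 + jZ_L·tanβl) = 79.1 − j1.43 Ω
Γ_s = (Z_in − Z_s)/(Z_in + Z_s) = (29.1 − j1.43)/(129 − j1.43), |Γ_s| = 0.226

|Γ| ≈ 0.226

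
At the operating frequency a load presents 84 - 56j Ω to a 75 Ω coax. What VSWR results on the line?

VSWR ≈ 2.01

Γ = (Z_L − Z_0)/(Z_L + Z_0) = (9 − j56)/(159 − j56)
|Γ| = 56.7/169 = 0.336
VSWR = (1 + |Γ|)/(1 − |Γ|) = 1.34/0.664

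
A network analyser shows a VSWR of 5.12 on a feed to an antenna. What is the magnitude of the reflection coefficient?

|Γ| ≈ 0.673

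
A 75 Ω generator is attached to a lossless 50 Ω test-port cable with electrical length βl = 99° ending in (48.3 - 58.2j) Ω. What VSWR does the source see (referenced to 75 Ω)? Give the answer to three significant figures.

tan(βl) = -6.31
Z_in = Z_0·(Z_L + jZ_0·tanβl)/(Z_0 + jZ_L·tanβl) = 25.5 + j34.4 Ω
Γ_s = (Z_in − Z_s)/(Z_in + Z_s) = (-49.5 + j34.4)/(100 + j34.4), |Γ_s| = 0.568
VSWR = (1 + |Γ_s|)/(1 − |Γ_s|)

VSWR ≈ 3.63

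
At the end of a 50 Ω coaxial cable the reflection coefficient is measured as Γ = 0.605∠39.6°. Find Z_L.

Z_L = Z_0·(1 + Γ)/(1 − Γ) = 50·(1.47 + j0.386)/(0.534 − j0.386)

Z_L ≈ 73.1 + j88.9 Ω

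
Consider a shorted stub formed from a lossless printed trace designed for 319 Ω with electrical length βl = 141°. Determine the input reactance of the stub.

X_in ≈ -258 Ω (capacitive)

tan(βl) = -0.81
For a shorted stub, Z_in = jZ_0·tan(βl)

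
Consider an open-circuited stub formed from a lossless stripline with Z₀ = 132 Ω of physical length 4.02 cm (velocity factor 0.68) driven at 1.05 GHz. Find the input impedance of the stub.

λ = v/f = 0.68·c / 1.05 GHz = 0.194 m
βl = 2π·l/λ = 2π × 0.207 = 74.5°
tan(βl) = 3.6
For an open-circuited stub, Z_in = −jZ_0·cot(βl) = −jZ_0/tan(βl)

Z_in ≈ −j36.6 Ω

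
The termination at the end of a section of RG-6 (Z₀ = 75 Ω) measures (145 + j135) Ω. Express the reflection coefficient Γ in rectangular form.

Γ ≈ 0.505 + j0.304

Γ = (Z_L − Z_0)/(Z_L + Z_0) = (70 + j135)/(220 + j135)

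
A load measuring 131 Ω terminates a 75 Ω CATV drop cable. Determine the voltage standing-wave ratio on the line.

VSWR ≈ 1.75

Γ = (131 − 75)/(131 + 75) = 0.272
VSWR = (1 + 0.272)/(1 − 0.272)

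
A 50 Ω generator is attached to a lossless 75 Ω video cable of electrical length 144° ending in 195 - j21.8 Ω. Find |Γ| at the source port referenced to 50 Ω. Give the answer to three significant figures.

tan(βl) = -0.727
Z_in = Z_0·(Z_L + jZ_0·tanβl)/(Z_0 + jZ_L·tanβl) = 71.1 + j73.5 Ω
Γ_s = (Z_in − Z_s)/(Z_in + Z_s) = (21.1 + j73.5)/(121 + j73.5), |Γ_s| = 0.54

|Γ| ≈ 0.54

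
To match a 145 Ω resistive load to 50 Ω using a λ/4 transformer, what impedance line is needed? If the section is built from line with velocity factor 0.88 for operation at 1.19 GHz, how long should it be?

Z_qwt ≈ 85.1 Ω; length ≈ 5.55 cm

Z_qwt = √(Z_0·R_L) = √(50 × 145) = √7250
λ = 0.88·c/f = 0.222 m, so l = λ/4 = 0.0555 m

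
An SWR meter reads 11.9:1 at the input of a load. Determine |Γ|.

|Γ| ≈ 0.845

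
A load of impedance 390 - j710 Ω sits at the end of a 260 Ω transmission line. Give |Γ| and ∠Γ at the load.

Γ ≈ 0.75 ∠ -32.1°

Γ = (Z_L − Z_0)/(Z_L + Z_0) = (130 − j710)/(650 − j710)
|Γ| = 722/963 = 0.75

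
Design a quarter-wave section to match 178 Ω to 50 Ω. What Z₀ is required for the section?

Z_qwt ≈ 94.3 Ω

Z_qwt = √(Z_0·R_L) = √(50 × 178) = √8900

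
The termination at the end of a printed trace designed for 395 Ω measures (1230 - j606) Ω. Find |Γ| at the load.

Γ = (Z_L − Z_0)/(Z_L + Z_0) = (835 − j606)/(1625 − j606)
|Γ| = 1030/1730

|Γ| ≈ 0.595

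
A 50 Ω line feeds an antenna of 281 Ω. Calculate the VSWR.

For a purely resistive load, VSWR = R_L/Z_0 or Z_0/R_L (whichever > 1) = 281/50

VSWR ≈ 5.62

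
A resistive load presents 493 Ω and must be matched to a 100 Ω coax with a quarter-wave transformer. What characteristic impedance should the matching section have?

Z_qwt ≈ 222 Ω

Z_qwt = √(Z_0·R_L) = √(100 × 493) = √49300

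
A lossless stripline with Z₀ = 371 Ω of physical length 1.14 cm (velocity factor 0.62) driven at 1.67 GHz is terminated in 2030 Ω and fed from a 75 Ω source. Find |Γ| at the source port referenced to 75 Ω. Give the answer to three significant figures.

|Γ| ≈ 0.895

λ = v/f = 0.62·c / 1.67 GHz = 0.111 m
βl = 2π·l/λ = 2π × 0.102 = 36.8°
tan(βl) = 0.749
Z_in = Z_0·(Z_L + jZ_0·tanβl)/(Z_0 + jZ_L·tanβl) = 178 − j452 Ω
Γ_s = (Z_in − Z_s)/(Z_in + Z_s) = (103 − j452)/(253 − j452), |Γ_s| = 0.895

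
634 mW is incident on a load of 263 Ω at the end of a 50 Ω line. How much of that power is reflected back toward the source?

P_reflected ≈ 294 mW

Γ = (263 − 50)/(263 + 50) = 0.681
|Γ|² = 0.463
P_refl = |Γ|²·P_inc = 294 mW, P_del = (1 − |Γ|²)·P_inc = 340 mW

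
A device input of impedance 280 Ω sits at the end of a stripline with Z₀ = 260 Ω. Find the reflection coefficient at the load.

Γ = 0.037

Γ = (Z_L − Z_0)/(Z_L + Z_0) = (280 − 260)/(280 + 260) = 20/540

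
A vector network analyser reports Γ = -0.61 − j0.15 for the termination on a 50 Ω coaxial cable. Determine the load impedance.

Z_L ≈ 11.6 − j5.74 Ω

Z_L = Z_0·(1 + Γ)/(1 − Γ) = 50·(0.39 − j0.15)/(1.61 + j0.15)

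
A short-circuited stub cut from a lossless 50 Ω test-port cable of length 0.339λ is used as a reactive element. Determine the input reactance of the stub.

βl = 2π × 0.339 = 122°
tan(βl) = -1.6
For a short-circuited stub, Z_in = jZ_0·tan(βl)

X_in ≈ -79.9 Ω (capacitive)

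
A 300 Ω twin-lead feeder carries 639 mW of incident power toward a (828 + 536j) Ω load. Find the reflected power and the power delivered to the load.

|Γ| = |(528 + j536)/(1128 + j536)| = 0.602
|Γ|² = 0.363
P_refl = |Γ|²·P_inc = 232 mW, P_del = (1 − |Γ|²)·P_inc = 407 mW

P_reflected ≈ 232 mW; P_delivered ≈ 407 mW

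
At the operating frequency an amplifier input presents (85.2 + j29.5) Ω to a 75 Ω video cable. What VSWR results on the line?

VSWR ≈ 1.47

Γ = (Z_L − Z_0)/(Z_L + Z_0) = (10.2 + j29.5)/(160.2 + j29.5)
|Γ| = 31.2/163 = 0.192
VSWR = (1 + |Γ|)/(1 − |Γ|) = 1.19/0.808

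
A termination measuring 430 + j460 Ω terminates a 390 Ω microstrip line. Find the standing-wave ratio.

VSWR ≈ 2.93

Γ = (Z_L − Z_0)/(Z_L + Z_0) = (40 + j460)/(820 + j460)
|Γ| = 462/940 = 0.491
VSWR = (1 + |Γ|)/(1 − |Γ|) = 1.49/0.509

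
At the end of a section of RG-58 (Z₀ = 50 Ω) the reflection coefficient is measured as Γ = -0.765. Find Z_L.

Z_L = Z_0·(1 + Γ)/(1 − Γ) = 50·(0.235)/(1.77)

Z_L ≈ 6.66 Ω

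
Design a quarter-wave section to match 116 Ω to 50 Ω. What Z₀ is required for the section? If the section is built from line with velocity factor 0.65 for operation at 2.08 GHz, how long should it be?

Z_qwt ≈ 76.2 Ω; length ≈ 2.34 cm

Z_qwt = √(Z_0·R_L) = √(50 × 116) = √5800
λ = 0.65·c/f = 0.0938 m, so l = λ/4 = 0.0234 m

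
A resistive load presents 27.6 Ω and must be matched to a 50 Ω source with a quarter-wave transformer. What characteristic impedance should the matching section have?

Z_qwt = √(Z_0·R_L) = √(50 × 27.6) = √1380

Z_qwt ≈ 37.1 Ω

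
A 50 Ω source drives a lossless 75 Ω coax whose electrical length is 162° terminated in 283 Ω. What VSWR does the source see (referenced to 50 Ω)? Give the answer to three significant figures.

VSWR ≈ 5.37

tan(βl) = -0.325
Z_in = Z_0·(Z_L + jZ_0·tanβl)/(Z_0 + jZ_L·tanβl) = 125 + j129 Ω
Γ_s = (Z_in − Z_s)/(Z_in + Z_s) = (75 + j129)/(175 + j129), |Γ_s| = 0.686
VSWR = (1 + |Γ_s|)/(1 − |Γ_s|)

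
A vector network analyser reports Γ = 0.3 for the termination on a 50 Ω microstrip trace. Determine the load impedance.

Z_L ≈ 92.9 Ω

Z_L = Z_0·(1 + Γ)/(1 − Γ) = 50·(1.3)/(0.7)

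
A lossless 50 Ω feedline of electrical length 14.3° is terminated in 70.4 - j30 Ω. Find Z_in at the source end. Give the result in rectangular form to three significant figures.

tan(βl) = tan(14.3°) = 0.255
Z_in = Z_0·(Z_L + jZ_0·tanβl)/(Z_0 + jZ_L·tanβl)
     = 50·(70.4 − j17.3)/(57.6 + j17.9)

Z_in ≈ 51.4 − j31 Ω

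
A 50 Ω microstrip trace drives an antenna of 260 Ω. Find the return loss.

RL ≈ 3.38 dB

Γ = (260 − 50)/(260 + 50) = 0.677
RL = −20·log₁₀|Γ| = −20·log₁₀(0.677)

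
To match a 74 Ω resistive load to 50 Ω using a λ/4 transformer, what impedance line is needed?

Z_qwt ≈ 60.8 Ω

Z_qwt = √(Z_0·R_L) = √(50 × 74) = √3700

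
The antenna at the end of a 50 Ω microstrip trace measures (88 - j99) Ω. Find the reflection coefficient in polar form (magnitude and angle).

Γ ≈ 0.624 ∠ -33.3°

Γ = (Z_L − Z_0)/(Z_L + Z_0) = (38 − j99)/(138 − j99)
|Γ| = 106/170 = 0.624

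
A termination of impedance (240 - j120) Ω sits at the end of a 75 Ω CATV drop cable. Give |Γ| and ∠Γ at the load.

Γ ≈ 0.605 ∠ -15.2°

Γ = (Z_L − Z_0)/(Z_L + Z_0) = (165 − j120)/(315 − j120)
|Γ| = 204/337 = 0.605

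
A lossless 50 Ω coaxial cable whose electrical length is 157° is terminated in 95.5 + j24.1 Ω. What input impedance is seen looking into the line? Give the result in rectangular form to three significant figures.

tan(βl) = tan(157°) = -0.424
Z_in = Z_0·(Z_L + jZ_0·tanβl)/(Z_0 + jZ_L·tanβl)
     = 50·(95.5 + j2.88)/(60.2 − j40.5)

Z_in ≈ 53.5 + j38.4 Ω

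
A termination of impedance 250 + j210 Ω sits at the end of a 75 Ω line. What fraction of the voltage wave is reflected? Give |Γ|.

|Γ| ≈ 0.706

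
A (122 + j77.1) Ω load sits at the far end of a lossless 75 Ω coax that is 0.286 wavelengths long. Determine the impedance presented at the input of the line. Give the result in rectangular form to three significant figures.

Z_in ≈ 30.4 − j6.23 Ω

βl = 2π × 0.286 = 103°
tan(βl) = tan(103°) = -4.35
Z_in = Z_0·(Z_L + jZ_0·tanβl)/(Z_0 + jZ_L·tanβl)
     = 75·(122 − j249)/(410 − j530)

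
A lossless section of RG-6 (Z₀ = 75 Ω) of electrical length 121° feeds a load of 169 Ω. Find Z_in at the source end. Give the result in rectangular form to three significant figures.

Z_in ≈ 42.3 + j33.8 Ω

tan(βl) = tan(121°) = -1.66
Z_in = Z_0·(Z_L + jZ_0·tanβl)/(Z_0 + jZ_L·tanβl)
     = 75·(169 − j125)/(75 − j281)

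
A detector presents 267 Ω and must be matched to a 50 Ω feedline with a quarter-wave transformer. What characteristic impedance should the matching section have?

Z_qwt ≈ 116 Ω

Z_qwt = √(Z_0·R_L) = √(50 × 267) = √13350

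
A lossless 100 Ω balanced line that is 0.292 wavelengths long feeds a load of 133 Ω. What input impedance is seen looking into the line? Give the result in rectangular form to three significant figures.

Z_in ≈ 77.5 + j11.3 Ω

βl = 2π × 0.292 = 105°
tan(βl) = tan(105°) = -3.7
Z_in = Z_0·(Z_L + jZ_0·tanβl)/(Z_0 + jZ_L·tanβl)
     = 100·(133 − j370)/(100 − j492)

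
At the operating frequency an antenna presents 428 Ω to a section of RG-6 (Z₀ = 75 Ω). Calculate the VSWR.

VSWR ≈ 5.71

For a purely resistive load, VSWR = R_L/Z_0 or Z_0/R_L (whichever > 1) = 428/75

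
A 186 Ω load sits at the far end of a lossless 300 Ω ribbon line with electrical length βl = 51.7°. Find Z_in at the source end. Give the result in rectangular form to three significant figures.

tan(βl) = tan(51.7°) = 1.27
Z_in = Z_0·(Z_L + jZ_0·tanβl)/(Z_0 + jZ_L·tanβl)
     = 300·(186 + j380)/(300 + j236)

Z_in ≈ 300 + j145 Ω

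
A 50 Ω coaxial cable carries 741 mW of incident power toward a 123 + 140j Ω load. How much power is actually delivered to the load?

|Γ| = |(73 + j140)/(173 + j140)| = 0.709
|Γ|² = 0.503
P_refl = |Γ|²·P_inc = 373 mW, P_del = (1 − |Γ|²)·P_inc = 368 mW

P_delivered ≈ 368 mW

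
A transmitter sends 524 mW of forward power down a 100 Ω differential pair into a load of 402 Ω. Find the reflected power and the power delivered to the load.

P_reflected ≈ 190 mW; P_delivered ≈ 334 mW

Γ = (402 − 100)/(402 + 100) = 0.602
|Γ|² = 0.362
P_refl = |Γ|²·P_inc = 190 mW, P_del = (1 − |Γ|²)·P_inc = 334 mW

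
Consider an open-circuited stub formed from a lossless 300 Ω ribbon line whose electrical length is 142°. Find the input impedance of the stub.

tan(βl) = -0.781
For an open-circuited stub, Z_in = −jZ_0·cot(βl) = −jZ_0/tan(βl)

Z_in ≈ +j384 Ω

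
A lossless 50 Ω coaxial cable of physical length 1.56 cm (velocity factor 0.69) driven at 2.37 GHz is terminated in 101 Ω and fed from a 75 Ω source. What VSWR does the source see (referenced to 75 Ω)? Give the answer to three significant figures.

VSWR ≈ 2.76

λ = v/f = 0.69·c / 2.37 GHz = 0.0873 m
βl = 2π·l/λ = 2π × 0.179 = 64.3°
tan(βl) = 2.08
Z_in = Z_0·(Z_L + jZ_0·tanβl)/(Z_0 + jZ_L·tanβl) = 28.8 − j17.2 Ω
Γ_s = (Z_in − Z_s)/(Z_in + Z_s) = (-46.2 − j17.2)/(104 − j17.2), |Γ_s| = 0.468
VSWR = (1 + |Γ_s|)/(1 − |Γ_s|)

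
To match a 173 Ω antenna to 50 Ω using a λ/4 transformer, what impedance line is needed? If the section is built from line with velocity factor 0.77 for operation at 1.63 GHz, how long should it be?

Z_qwt = √(Z_0·R_L) = √(50 × 173) = √8650
λ = 0.77·c/f = 0.142 m, so l = λ/4 = 0.0354 m

Z_qwt ≈ 93 Ω; length ≈ 3.54 cm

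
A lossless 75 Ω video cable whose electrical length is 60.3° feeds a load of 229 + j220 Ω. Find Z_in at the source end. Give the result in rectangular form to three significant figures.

Z_in ≈ 20.4 − j58.5 Ω

tan(βl) = tan(60.3°) = 1.75
Z_in = Z_0·(Z_L + jZ_0·tanβl)/(Z_0 + jZ_L·tanβl)
     = 75·(229 + j351)/(-311 + j401)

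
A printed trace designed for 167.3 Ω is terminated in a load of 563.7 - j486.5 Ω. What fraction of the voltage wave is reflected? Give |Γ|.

Γ = (Z_L − Z_0)/(Z_L + Z_0) = (396.4 − j486.5)/(731 − j486.5)
|Γ| = 628/878

|Γ| ≈ 0.715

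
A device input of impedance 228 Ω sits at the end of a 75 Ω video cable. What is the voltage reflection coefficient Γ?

Γ = 0.505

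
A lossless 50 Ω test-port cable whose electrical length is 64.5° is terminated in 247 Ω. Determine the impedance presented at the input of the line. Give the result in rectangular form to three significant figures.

Z_in ≈ 12.3 − j22.7 Ω

tan(βl) = tan(64.5°) = 2.1
Z_in = Z_0·(Z_L + jZ_0·tanβl)/(Z_0 + jZ_L·tanβl)
     = 50·(247 + j105)/(50 + j518)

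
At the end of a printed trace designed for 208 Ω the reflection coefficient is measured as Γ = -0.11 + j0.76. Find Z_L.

Z_L ≈ 47.2 + j175 Ω

Z_L = Z_0·(1 + Γ)/(1 − Γ) = 208·(0.89 + j0.76)/(1.11 − j0.76)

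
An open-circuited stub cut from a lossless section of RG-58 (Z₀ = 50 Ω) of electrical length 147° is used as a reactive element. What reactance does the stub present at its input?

X_in ≈ 77 Ω (inductive)

tan(βl) = -0.649
For an open-circuited stub, Z_in = −jZ_0·cot(βl) = −jZ_0/tan(βl)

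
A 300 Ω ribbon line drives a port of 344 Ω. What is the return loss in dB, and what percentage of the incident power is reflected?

RL ≈ 23.3 dB; 0.467% of incident power reflected

Γ = (344 − 300)/(344 + 300) = 0.0683
RL = −20·log₁₀(0.0683) = 23.3 dB
P_refl/P_inc = |Γ|² = 0.00467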